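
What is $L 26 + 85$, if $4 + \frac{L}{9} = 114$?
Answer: $25825$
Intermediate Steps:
$L = 990$ ($L = -36 + 9 \cdot 114 = -36 + 1026 = 990$)
$L 26 + 85 = 990 \cdot 26 + 85 = 25740 + 85 = 25825$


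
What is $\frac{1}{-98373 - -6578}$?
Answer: $- \frac{1}{91795} \approx -1.0894 \cdot 10^{-5}$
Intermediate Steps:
$\frac{1}{-98373 - -6578} = \frac{1}{-98373 + 6578} = \frac{1}{-91795} = - \frac{1}{91795}$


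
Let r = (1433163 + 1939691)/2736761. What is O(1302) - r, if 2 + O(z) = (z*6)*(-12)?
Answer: -256563769560/2736761 ≈ -93747.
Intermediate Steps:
O(z) = -2 - 72*z (O(z) = -2 + (z*6)*(-12) = -2 + (6*z)*(-12) = -2 - 72*z)
r = 3372854/2736761 (r = 3372854*(1/2736761) = 3372854/2736761 ≈ 1.2324)
O(1302) - r = (-2 - 72*1302) - 1*3372854/2736761 = (-2 - 93744) - 3372854/2736761 = -93746 - 3372854/2736761 = -256563769560/2736761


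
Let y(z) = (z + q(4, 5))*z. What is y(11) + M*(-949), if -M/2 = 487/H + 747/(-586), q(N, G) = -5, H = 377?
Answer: 835501/8497 ≈ 98.329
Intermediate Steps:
y(z) = z*(-5 + z) (y(z) = (z - 5)*z = (-5 + z)*z = z*(-5 + z))
M = -3763/110461 (M = -2*(487/377 + 747/(-586)) = -2*(487*(1/377) + 747*(-1/586)) = -2*(487/377 - 747/586) = -2*3763/220922 = -3763/110461 ≈ -0.034066)
y(11) + M*(-949) = 11*(-5 + 11) - 3763/110461*(-949) = 11*6 + 274699/8497 = 66 + 274699/8497 = 835501/8497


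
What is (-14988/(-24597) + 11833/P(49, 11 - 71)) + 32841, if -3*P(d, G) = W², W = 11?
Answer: 32290414654/992079 ≈ 32548.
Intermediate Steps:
P(d, G) = -121/3 (P(d, G) = -⅓*11² = -⅓*121 = -121/3)
(-14988/(-24597) + 11833/P(49, 11 - 71)) + 32841 = (-14988/(-24597) + 11833/(-121/3)) + 32841 = (-14988*(-1/24597) + 11833*(-3/121)) + 32841 = (4996/8199 - 35499/121) + 32841 = -290451785/992079 + 32841 = 32290414654/992079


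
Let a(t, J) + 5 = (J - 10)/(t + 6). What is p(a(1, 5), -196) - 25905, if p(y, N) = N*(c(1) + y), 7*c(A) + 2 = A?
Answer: -24757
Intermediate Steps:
c(A) = -2/7 + A/7
a(t, J) = -5 + (-10 + J)/(6 + t) (a(t, J) = -5 + (J - 10)/(t + 6) = -5 + (-10 + J)/(6 + t))
p(y, N) = N*(-⅐ + y) (p(y, N) = N*((-2/7 + (⅐)*1) + y) = N*((-2/7 + ⅐) + y) = N*(-⅐ + y))
p(a(1, 5), -196) - 25905 = -196*(-⅐ + (-40 + 5 - 5*1)/(6 + 1)) - 25905 = -196*(-⅐ + (-40 + 5 - 5)/7) - 25905 = -196*(-⅐ + (⅐)*(-40)) - 25905 = -196*(-⅐ - 40/7) - 25905 = -196*(-41/7) - 25905 = 1148 - 25905 = -24757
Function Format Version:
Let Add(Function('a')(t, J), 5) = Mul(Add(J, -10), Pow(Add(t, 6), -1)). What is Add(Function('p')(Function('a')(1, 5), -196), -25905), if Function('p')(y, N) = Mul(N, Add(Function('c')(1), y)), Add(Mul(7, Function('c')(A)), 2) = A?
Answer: -24757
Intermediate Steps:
Function('c')(A) = Add(Rational(-2, 7), Mul(Rational(1, 7), A))
Function('a')(t, J) = Add(-5, Mul(Pow(Add(6, t), -1), Add(-10, J))) (Function('a')(t, J) = Add(-5, Mul(Add(J, -10), Pow(Add(t, 6), -1))) = Add(-5, Mul(Add(-10, J), Pow(Add(6, t), -1))) = Add(-5, Mul(Pow(Add(6, t), -1), Add(-10, J))))
Function('p')(y, N) = Mul(N, Add(Rational(-1, 7), y)) (Function('p')(y, N) = Mul(N, Add(Add(Rational(-2, 7), Mul(Rational(1, 7), 1)), y)) = Mul(N, Add(Add(Rational(-2, 7), Rational(1, 7)), y)) = Mul(N, Add(Rational(-1, 7), y)))
Add(Function('p')(Function('a')(1, 5), -196), -25905) = Add(Mul(-196, Add(Rational(-1, 7), Mul(Pow(Add(6, 1), -1), Add(-40, 5, Mul(-5, 1))))), -25905) = Add(Mul(-196, Add(Rational(-1, 7), Mul(Pow(7, -1), Add(-40, 5, -5)))), -25905) = Add(Mul(-196, Add(Rational(-1, 7), Mul(Rational(1, 7), -40))), -25905) = Add(Mul(-196, Add(Rational(-1, 7), Rational(-40, 7))), -25905) = Add(Mul(-196, Rational(-41, 7)), -25905) = Add(1148, -25905) = -24757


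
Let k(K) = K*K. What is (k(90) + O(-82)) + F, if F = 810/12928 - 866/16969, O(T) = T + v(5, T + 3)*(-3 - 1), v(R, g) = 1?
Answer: 879037829245/109687616 ≈ 8014.0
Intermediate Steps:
k(K) = K²
O(T) = -4 + T (O(T) = T + 1*(-3 - 1) = T + 1*(-4) = T - 4 = -4 + T)
F = 1274621/109687616 (F = 810*(1/12928) - 866*1/16969 = 405/6464 - 866/16969 = 1274621/109687616 ≈ 0.011620)
(k(90) + O(-82)) + F = (90² + (-4 - 82)) + 1274621/109687616 = (8100 - 86) + 1274621/109687616 = 8014 + 1274621/109687616 = 879037829245/109687616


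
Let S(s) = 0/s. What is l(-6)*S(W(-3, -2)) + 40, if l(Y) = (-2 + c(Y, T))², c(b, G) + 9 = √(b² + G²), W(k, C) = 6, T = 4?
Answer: 40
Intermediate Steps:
c(b, G) = -9 + √(G² + b²) (c(b, G) = -9 + √(b² + G²) = -9 + √(G² + b²))
S(s) = 0
l(Y) = (-11 + √(16 + Y²))² (l(Y) = (-2 + (-9 + √(4² + Y²)))² = (-2 + (-9 + √(16 + Y²)))² = (-11 + √(16 + Y²))²)
l(-6)*S(W(-3, -2)) + 40 = (-11 + √(16 + (-6)²))²*0 + 40 = (-11 + √(16 + 36))²*0 + 40 = (-11 + √52)²*0 + 40 = (-11 + 2*√13)²*0 + 40 = 0 + 40 = 40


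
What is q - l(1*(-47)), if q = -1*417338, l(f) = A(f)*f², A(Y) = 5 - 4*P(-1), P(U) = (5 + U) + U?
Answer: -401875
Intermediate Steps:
P(U) = 5 + 2*U
A(Y) = -7 (A(Y) = 5 - 4*(5 + 2*(-1)) = 5 - 4*(5 - 2) = 5 - 4*3 = 5 - 12 = -7)
l(f) = -7*f²
q = -417338
q - l(1*(-47)) = -417338 - (-7)*(1*(-47))² = -417338 - (-7)*(-47)² = -417338 - (-7)*2209 = -417338 - 1*(-15463) = -417338 + 15463 = -401875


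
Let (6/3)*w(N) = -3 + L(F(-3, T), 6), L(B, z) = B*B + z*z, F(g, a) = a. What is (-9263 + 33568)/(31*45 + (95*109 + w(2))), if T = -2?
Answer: 48610/23537 ≈ 2.0653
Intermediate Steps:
L(B, z) = B² + z²
w(N) = 37/2 (w(N) = (-3 + ((-2)² + 6²))/2 = (-3 + (4 + 36))/2 = (-3 + 40)/2 = (½)*37 = 37/2)
(-9263 + 33568)/(31*45 + (95*109 + w(2))) = (-9263 + 33568)/(31*45 + (95*109 + 37/2)) = 24305/(1395 + (10355 + 37/2)) = 24305/(1395 + 20747/2) = 24305/(23537/2) = 24305*(2/23537) = 48610/23537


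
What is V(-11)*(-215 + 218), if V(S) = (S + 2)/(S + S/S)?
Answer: 27/10 ≈ 2.7000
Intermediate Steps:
V(S) = (2 + S)/(1 + S) (V(S) = (2 + S)/(S + 1) = (2 + S)/(1 + S))
V(-11)*(-215 + 218) = ((2 - 11)/(1 - 11))*(-215 + 218) = (-9/(-10))*3 = -⅒*(-9)*3 = (9/10)*3 = 27/10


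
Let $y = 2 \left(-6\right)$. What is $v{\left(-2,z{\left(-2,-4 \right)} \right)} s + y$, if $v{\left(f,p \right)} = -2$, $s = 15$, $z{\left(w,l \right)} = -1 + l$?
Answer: $-42$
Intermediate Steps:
$y = -12$
$v{\left(-2,z{\left(-2,-4 \right)} \right)} s + y = \left(-2\right) 15 - 12 = -30 - 12 = -42$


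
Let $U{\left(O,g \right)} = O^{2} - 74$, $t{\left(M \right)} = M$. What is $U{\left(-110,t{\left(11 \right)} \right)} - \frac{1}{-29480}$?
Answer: $\frac{354526481}{29480} \approx 12026.0$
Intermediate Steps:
$U{\left(O,g \right)} = -74 + O^{2}$
$U{\left(-110,t{\left(11 \right)} \right)} - \frac{1}{-29480} = \left(-74 + \left(-110\right)^{2}\right) - \frac{1}{-29480} = \left(-74 + 12100\right) - - \frac{1}{29480} = 12026 + \frac{1}{29480} = \frac{354526481}{29480}$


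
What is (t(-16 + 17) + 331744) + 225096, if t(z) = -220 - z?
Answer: 556619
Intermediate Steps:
(t(-16 + 17) + 331744) + 225096 = ((-220 - (-16 + 17)) + 331744) + 225096 = ((-220 - 1*1) + 331744) + 225096 = ((-220 - 1) + 331744) + 225096 = (-221 + 331744) + 225096 = 331523 + 225096 = 556619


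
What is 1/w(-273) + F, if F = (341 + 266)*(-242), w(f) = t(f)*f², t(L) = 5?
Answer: -54739314629/372645 ≈ -1.4689e+5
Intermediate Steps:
w(f) = 5*f²
F = -146894 (F = 607*(-242) = -146894)
1/w(-273) + F = 1/(5*(-273)²) - 146894 = 1/(5*74529) - 146894 = 1/372645 - 146894 = -54739314629/372645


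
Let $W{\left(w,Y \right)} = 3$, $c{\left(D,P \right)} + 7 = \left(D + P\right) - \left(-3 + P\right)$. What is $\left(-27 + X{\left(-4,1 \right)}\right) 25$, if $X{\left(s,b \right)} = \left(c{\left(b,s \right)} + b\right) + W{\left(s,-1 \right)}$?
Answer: $-650$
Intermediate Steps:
$c{\left(D,P \right)} = -4 + D$ ($c{\left(D,P \right)} = -7 + \left(\left(D + P\right) - \left(-3 + P\right)\right) = -7 + \left(3 + D\right) = -4 + D$)
$X{\left(s,b \right)} = -1 + 2 b$ ($X{\left(s,b \right)} = \left(\left(-4 + b\right) + b\right) + 3 = \left(-4 + 2 b\right) + 3 = -1 + 2 b$)
$\left(-27 + X{\left(-4,1 \right)}\right) 25 = \left(-27 + \left(-1 + 2 \cdot 1\right)\right) 25 = \left(-27 + \left(-1 + 2\right)\right) 25 = \left(-27 + 1\right) 25 = \left(-26\right) 25 = -650$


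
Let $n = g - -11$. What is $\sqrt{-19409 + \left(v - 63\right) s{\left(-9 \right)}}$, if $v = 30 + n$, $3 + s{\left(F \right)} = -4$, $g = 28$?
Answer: $i \sqrt{19451} \approx 139.47 i$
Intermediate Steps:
$n = 39$ ($n = 28 - -11 = 28 + 11 = 39$)
$s{\left(F \right)} = -7$ ($s{\left(F \right)} = -3 - 4 = -7$)
$v = 69$ ($v = 30 + 39 = 69$)
$\sqrt{-19409 + \left(v - 63\right) s{\left(-9 \right)}} = \sqrt{-19409 + \left(69 - 63\right) \left(-7\right)} = \sqrt{-19409 + 6 \left(-7\right)} = \sqrt{-19409 - 42} = \sqrt{-19451} = i \sqrt{19451}$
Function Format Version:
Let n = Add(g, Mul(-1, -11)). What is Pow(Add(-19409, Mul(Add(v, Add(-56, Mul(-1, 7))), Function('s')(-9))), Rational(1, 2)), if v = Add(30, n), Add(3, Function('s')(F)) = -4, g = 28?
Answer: Mul(I, Pow(19451, Rational(1, 2))) ≈ Mul(139.47, I)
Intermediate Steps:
n = 39 (n = Add(28, Mul(-1, -11)) = Add(28, 11) = 39)
Function('s')(F) = -7 (Function('s')(F) = Add(-3, -4) = -7)
v = 69 (v = Add(30, 39) = 69)
Pow(Add(-19409, Mul(Add(v, Add(-56, Mul(-1, 7))), Function('s')(-9))), Rational(1, 2)) = Pow(Add(-19409, Mul(Add(69, Add(-56, Mul(-1, 7))), -7)), Rational(1, 2)) = Pow(Add(-19409, Mul(Add(69, Add(-56, -7)), -7)), Rational(1, 2)) = Pow(Add(-19409, Mul(Add(69, -63), -7)), Rational(1, 2)) = Pow(Add(-19409, Mul(6, -7)), Rational(1, 2)) = Pow(Add(-19409, -42), Rational(1, 2)) = Pow(-19451, Rational(1, 2)) = Mul(I, Pow(19451, Rational(1, 2)))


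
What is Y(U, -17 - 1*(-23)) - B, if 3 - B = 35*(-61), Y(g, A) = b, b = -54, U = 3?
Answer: -2192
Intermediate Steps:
Y(g, A) = -54
B = 2138 (B = 3 - 35*(-61) = 3 - 1*(-2135) = 3 + 2135 = 2138)
Y(U, -17 - 1*(-23)) - B = -54 - 1*2138 = -54 - 2138 = -2192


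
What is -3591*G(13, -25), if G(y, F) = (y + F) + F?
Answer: 132867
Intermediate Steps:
G(y, F) = y + 2*F (G(y, F) = (F + y) + F = y + 2*F)
-3591*G(13, -25) = -3591*(13 + 2*(-25)) = -3591*(13 - 50) = -3591*(-37) = 132867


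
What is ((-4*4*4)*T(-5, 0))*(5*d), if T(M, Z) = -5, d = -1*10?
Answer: -16000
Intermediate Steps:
d = -10
((-4*4*4)*T(-5, 0))*(5*d) = ((-4*4*4)*(-5))*(5*(-10)) = (-16*4*(-5))*(-50) = -64*(-5)*(-50) = 320*(-50) = -16000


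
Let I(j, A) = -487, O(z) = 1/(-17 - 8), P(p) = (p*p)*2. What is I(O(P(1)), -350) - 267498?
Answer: -267985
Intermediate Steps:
P(p) = 2*p² (P(p) = p²*2 = 2*p²)
O(z) = -1/25 (O(z) = 1/(-25) = -1/25)
I(O(P(1)), -350) - 267498 = -487 - 267498 = -267985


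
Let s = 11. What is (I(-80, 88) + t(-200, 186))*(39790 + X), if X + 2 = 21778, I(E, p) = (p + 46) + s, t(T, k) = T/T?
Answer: 8988636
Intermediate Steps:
t(T, k) = 1
I(E, p) = 57 + p (I(E, p) = (p + 46) + 11 = (46 + p) + 11 = 57 + p)
X = 21776 (X = -2 + 21778 = 21776)
(I(-80, 88) + t(-200, 186))*(39790 + X) = ((57 + 88) + 1)*(39790 + 21776) = (145 + 1)*61566 = 146*61566 = 8988636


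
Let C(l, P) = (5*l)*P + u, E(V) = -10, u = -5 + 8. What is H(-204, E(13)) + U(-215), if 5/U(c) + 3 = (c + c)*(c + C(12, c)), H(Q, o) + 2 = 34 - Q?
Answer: 1330605057/5638157 ≈ 236.00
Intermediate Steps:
u = 3
C(l, P) = 3 + 5*P*l (C(l, P) = (5*l)*P + 3 = 5*P*l + 3 = 3 + 5*P*l)
H(Q, o) = 32 - Q (H(Q, o) = -2 + (34 - Q) = 32 - Q)
U(c) = 5/(-3 + 2*c*(3 + 61*c)) (U(c) = 5/(-3 + (c + c)*(c + (3 + 5*c*12))) = 5/(-3 + (2*c)*(c + (3 + 60*c))) = 5/(-3 + (2*c)*(3 + 61*c)) = 5/(-3 + 2*c*(3 + 61*c)))
H(-204, E(13)) + U(-215) = (32 - 1*(-204)) + 5/(-3 + 6*(-215) + 122*(-215)²) = (32 + 204) + 5/(-3 - 1290 + 122*46225) = 236 + 5/(-3 - 1290 + 5639450) = 236 + 5/5638157 = 1330605057/5638157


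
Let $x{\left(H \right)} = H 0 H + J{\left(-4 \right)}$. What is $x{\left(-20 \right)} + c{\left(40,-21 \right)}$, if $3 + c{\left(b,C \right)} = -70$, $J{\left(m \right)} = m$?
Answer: $-77$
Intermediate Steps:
$x{\left(H \right)} = -4$ ($x{\left(H \right)} = H 0 H - 4 = 0 H - 4 = 0 - 4 = -4$)
$c{\left(b,C \right)} = -73$ ($c{\left(b,C \right)} = -3 - 70 = -73$)
$x{\left(-20 \right)} + c{\left(40,-21 \right)} = -4 - 73 = -77$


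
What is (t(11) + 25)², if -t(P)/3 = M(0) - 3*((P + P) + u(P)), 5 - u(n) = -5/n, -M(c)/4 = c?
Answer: 8958049/121 ≈ 74034.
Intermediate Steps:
M(c) = -4*c
u(n) = 5 + 5/n (u(n) = 5 - (-5)/n = 5 + 5/n)
t(P) = 45 + 18*P + 45/P (t(P) = -3*(-4*0 - 3*((P + P) + (5 + 5/P))) = -3*(0 - 3*(2*P + (5 + 5/P))) = -3*(0 - 3*(5 + 2*P + 5/P)) = -3*(0 + (-15 - 15/P - 6*P)) = -3*(-15 - 15/P - 6*P) = 45 + 18*P + 45/P)
(t(11) + 25)² = ((45 + 18*11 + 45/11) + 25)² = ((45 + 198 + 45*(1/11)) + 25)² = ((45 + 198 + 45/11) + 25)² = (2718/11 + 25)² = (2993/11)² = 8958049/121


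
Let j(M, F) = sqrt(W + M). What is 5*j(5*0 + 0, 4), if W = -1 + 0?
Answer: 5*I ≈ 5.0*I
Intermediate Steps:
W = -1
j(M, F) = sqrt(-1 + M)
5*j(5*0 + 0, 4) = 5*sqrt(-1 + (5*0 + 0)) = 5*sqrt(-1 + (0 + 0)) = 5*sqrt(-1 + 0) = 5*sqrt(-1) = 5*I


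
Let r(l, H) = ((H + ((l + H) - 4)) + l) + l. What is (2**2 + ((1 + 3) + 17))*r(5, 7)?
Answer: 625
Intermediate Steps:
r(l, H) = -4 + 2*H + 3*l (r(l, H) = ((H + ((H + l) - 4)) + l) + l = ((H + (-4 + H + l)) + l) + l = ((-4 + l + 2*H) + l) + l = (-4 + 2*H + 2*l) + l = -4 + 2*H + 3*l)
(2**2 + ((1 + 3) + 17))*r(5, 7) = (2**2 + ((1 + 3) + 17))*(-4 + 2*7 + 3*5) = (4 + (4 + 17))*(-4 + 14 + 15) = (4 + 21)*25 = 25*25 = 625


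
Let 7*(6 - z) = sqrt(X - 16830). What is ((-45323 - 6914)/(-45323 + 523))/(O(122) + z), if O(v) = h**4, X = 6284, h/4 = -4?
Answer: 11983011089/673574223942400 + 52237*I*sqrt(10546)/1347148447884800 ≈ 1.779e-5 + 3.9821e-9*I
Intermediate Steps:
h = -16 (h = 4*(-4) = -16)
O(v) = 65536 (O(v) = (-16)**4 = 65536)
z = 6 - I*sqrt(10546)/7 (z = 6 - sqrt(6284 - 16830)/7 = 6 - I*sqrt(10546)/7 ≈ 6.0 - 14.671*I)
((-45323 - 6914)/(-45323 + 523))/(O(122) + z) = ((-45323 - 6914)/(-45323 + 523))/(65536 + (6 - I*sqrt(10546)/7)) = (-52237/(-44800))/(65542 - I*sqrt(10546)/7) = (-52237*(-1/44800))/(65542 - I*sqrt(10546)/7) = 52237/(44800*(65542 - I*sqrt(10546)/7))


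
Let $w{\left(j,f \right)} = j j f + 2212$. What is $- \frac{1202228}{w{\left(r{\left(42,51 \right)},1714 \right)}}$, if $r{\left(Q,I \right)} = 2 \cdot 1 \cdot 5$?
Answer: $- \frac{300557}{43403} \approx -6.9248$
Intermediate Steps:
$r{\left(Q,I \right)} = 10$ ($r{\left(Q,I \right)} = 2 \cdot 5 = 10$)
$w{\left(j,f \right)} = 2212 + f j^{2}$ ($w{\left(j,f \right)} = j^{2} f + 2212 = f j^{2} + 2212 = 2212 + f j^{2}$)
$- \frac{1202228}{w{\left(r{\left(42,51 \right)},1714 \right)}} = - \frac{1202228}{2212 + 1714 \cdot 10^{2}} = - \frac{1202228}{2212 + 1714 \cdot 100} = - \frac{1202228}{2212 + 171400} = - \frac{1202228}{173612} = \left(-1202228\right) \frac{1}{173612} = - \frac{300557}{43403}$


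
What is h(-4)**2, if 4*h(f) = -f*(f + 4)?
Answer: 0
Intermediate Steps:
h(f) = -f*(4 + f)/4 (h(f) = (-f*(f + 4))/4 = (-f*(4 + f))/4 = -f*(4 + f)/4)
h(-4)**2 = (-1/4*(-4)*(4 - 4))**2 = (-1/4*(-4)*0)**2 = 0**2 = 0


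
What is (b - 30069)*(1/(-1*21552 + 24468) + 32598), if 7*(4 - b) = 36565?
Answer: -1956723004865/1701 ≈ -1.1503e+9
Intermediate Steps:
b = -36537/7 (b = 4 - ⅐*36565 = 4 - 36565/7 = -36537/7 ≈ -5219.6)
(b - 30069)*(1/(-1*21552 + 24468) + 32598) = (-36537/7 - 30069)*(1/(-1*21552 + 24468) + 32598) = -247020*(1/(-21552 + 24468) + 32598)/7 = -247020*(1/2916 + 32598)/7 = -247020/7*95055769/2916 = -1956723004865/1701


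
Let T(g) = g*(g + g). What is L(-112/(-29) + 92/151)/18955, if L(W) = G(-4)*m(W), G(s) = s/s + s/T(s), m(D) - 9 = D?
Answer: 412937/664031560 ≈ 0.00062186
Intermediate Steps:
m(D) = 9 + D
T(g) = 2*g**2 (T(g) = g*(2*g) = 2*g**2)
G(s) = 1 + 1/(2*s) (G(s) = s/s + s/((2*s**2)) = 1 + s*(1/(2*s**2)) = 1 + 1/(2*s))
L(W) = 63/8 + 7*W/8 (L(W) = ((1/2 - 4)/(-4))*(9 + W) = (-1/4*(-7/2))*(9 + W) = 7*(9 + W)/8 = 63/8 + 7*W/8)
L(-112/(-29) + 92/151)/18955 = (63/8 + 7*(-112/(-29) + 92/151)/8)/18955 = (63/8 + 7*(-112*(-1/29) + 92*(1/151))/8)*(1/18955) = (63/8 + 7*(112/29 + 92/151)/8)*(1/18955) = (63/8 + (7/8)*(19580/4379))*(1/18955) = (63/8 + 34265/8758)*(1/18955) = (412937/35032)*(1/18955) = 412937/664031560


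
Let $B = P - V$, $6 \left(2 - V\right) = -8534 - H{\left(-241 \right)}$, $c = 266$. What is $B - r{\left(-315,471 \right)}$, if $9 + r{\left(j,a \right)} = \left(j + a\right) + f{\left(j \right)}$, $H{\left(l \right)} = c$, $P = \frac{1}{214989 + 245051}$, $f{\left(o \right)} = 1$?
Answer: $- \frac{2231193997}{1380120} \approx -1616.7$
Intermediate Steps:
$P = \frac{1}{460040} \approx 2.1737 \cdot 10^{-6}$
$H{\left(l \right)} = 266$
$V = \frac{4406}{3}$ ($V = 2 - \frac{-8534 - 266}{6} = 2 - - \frac{4400}{3} = 2 + \frac{4400}{3} = \frac{4406}{3} \approx 1468.7$)
$r{\left(j,a \right)} = -8 + a + j$ ($r{\left(j,a \right)} = -9 + \left(\left(j + a\right) + 1\right) = -9 + \left(\left(a + j\right) + 1\right) = -9 + \left(1 + a + j\right) = -8 + a + j$)
$B = - \frac{2026936237}{1380120}$ ($B = \frac{1}{460040} - \frac{4406}{3} = - \frac{2026936237}{1380120} \approx -1468.7$)
$B - r{\left(-315,471 \right)} = - \frac{2026936237}{1380120} - \left(-8 + 471 - 315\right) = - \frac{2026936237}{1380120} - 148 = - \frac{2231193997}{1380120}$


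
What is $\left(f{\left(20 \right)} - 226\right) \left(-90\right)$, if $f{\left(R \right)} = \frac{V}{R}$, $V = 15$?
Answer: $\frac{40545}{2} \approx 20273.0$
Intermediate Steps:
$f{\left(R \right)} = \frac{15}{R}$
$\left(f{\left(20 \right)} - 226\right) \left(-90\right) = \left(\frac{15}{20} - 226\right) \left(-90\right) = \left(15 \cdot \frac{1}{20} - 226\right) \left(-90\right) = \left(\frac{3}{4} - 226\right) \left(-90\right) = \left(- \frac{901}{4}\right) \left(-90\right) = \frac{40545}{2}$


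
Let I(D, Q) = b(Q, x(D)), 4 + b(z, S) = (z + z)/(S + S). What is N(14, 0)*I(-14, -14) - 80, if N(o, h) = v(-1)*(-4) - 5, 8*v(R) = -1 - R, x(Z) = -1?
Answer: -130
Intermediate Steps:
v(R) = -⅛ - R/8 (v(R) = (-1 - R)/8 = -⅛ - R/8)
b(z, S) = -4 + z/S (b(z, S) = -4 + (z + z)/(S + S) = -4 + (2*z)/((2*S)) = -4 + (2*z)*(1/(2*S)) = -4 + z/S)
I(D, Q) = -4 - Q (I(D, Q) = -4 + Q/(-1) = -4 + Q*(-1) = -4 - Q)
N(o, h) = -5 (N(o, h) = (-⅛ - ⅛*(-1))*(-4) - 5 = (-⅛ + ⅛)*(-4) - 5 = 0*(-4) - 5 = 0 - 5 = -5)
N(14, 0)*I(-14, -14) - 80 = -5*(-4 - 1*(-14)) - 80 = -5*(-4 + 14) - 80 = -5*10 - 80 = -50 - 80 = -130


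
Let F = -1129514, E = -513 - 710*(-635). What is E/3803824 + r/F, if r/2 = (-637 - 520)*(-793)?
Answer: -104376817765/69297942928 ≈ -1.5062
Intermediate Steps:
E = 450337 (E = -513 + 450850 = 450337)
r = 1835002 (r = 2*((-637 - 520)*(-793)) = 2*(-1157*(-793)) = 2*917501 = 1835002)
E/3803824 + r/F = 450337/3803824 + 1835002/(-1129514) = 450337*(1/3803824) + 1835002*(-1/1129514) = 14527/122704 - 917501/564757 = -104376817765/69297942928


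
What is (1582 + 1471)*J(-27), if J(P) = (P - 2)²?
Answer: 2567573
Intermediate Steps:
J(P) = (-2 + P)²
(1582 + 1471)*J(-27) = (1582 + 1471)*(-2 - 27)² = 3053*(-29)² = 3053*841 = 2567573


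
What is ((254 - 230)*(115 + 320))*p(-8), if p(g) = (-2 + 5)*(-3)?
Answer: -93960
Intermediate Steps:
p(g) = -9 (p(g) = 3*(-3) = -9)
((254 - 230)*(115 + 320))*p(-8) = ((254 - 230)*(115 + 320))*(-9) = (24*435)*(-9) = 10440*(-9) = -93960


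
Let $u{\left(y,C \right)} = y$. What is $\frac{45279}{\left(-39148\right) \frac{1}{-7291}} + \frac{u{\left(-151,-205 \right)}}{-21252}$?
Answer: $\frac{876988929497}{103996662} \approx 8432.9$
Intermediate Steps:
$\frac{45279}{\left(-39148\right) \frac{1}{-7291}} + \frac{u{\left(-151,-205 \right)}}{-21252} = \frac{45279}{\left(-39148\right) \frac{1}{-7291}} - \frac{151}{-21252} = \frac{45279}{\left(-39148\right) \left(- \frac{1}{7291}\right)} - - \frac{151}{21252} = \frac{45279}{\frac{39148}{7291}} + \frac{151}{21252} = 45279 \cdot \frac{7291}{39148} + \frac{151}{21252} = \frac{330129189}{39148} + \frac{151}{21252} = \frac{876988929497}{103996662}$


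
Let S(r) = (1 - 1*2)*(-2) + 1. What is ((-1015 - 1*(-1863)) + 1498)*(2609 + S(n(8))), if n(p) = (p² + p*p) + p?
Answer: 6127752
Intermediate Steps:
n(p) = p + 2*p² (n(p) = (p² + p²) + p = 2*p² + p = p + 2*p²)
S(r) = 3 (S(r) = (1 - 2)*(-2) + 1 = -1*(-2) + 1 = 2 + 1 = 3)
((-1015 - 1*(-1863)) + 1498)*(2609 + S(n(8))) = ((-1015 - 1*(-1863)) + 1498)*(2609 + 3) = ((-1015 + 1863) + 1498)*2612 = (848 + 1498)*2612 = 2346*2612 = 6127752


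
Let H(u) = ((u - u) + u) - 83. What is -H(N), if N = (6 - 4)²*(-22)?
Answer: 171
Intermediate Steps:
N = -88 (N = 2²*(-22) = 4*(-22) = -88)
H(u) = -83 + u (H(u) = (0 + u) - 83 = u - 83 = -83 + u)
-H(N) = -(-83 - 88) = -1*(-171) = 171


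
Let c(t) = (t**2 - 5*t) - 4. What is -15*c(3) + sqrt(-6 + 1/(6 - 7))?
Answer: 150 + I*sqrt(7) ≈ 150.0 + 2.6458*I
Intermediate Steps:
c(t) = -4 + t**2 - 5*t
-15*c(3) + sqrt(-6 + 1/(6 - 7)) = -15*(-4 + 3**2 - 5*3) + sqrt(-6 + 1/(6 - 7)) = -15*(-4 + 9 - 15) + sqrt(-6 + 1/(-1)) = -15*(-10) + sqrt(-6 - 1) = 150 + sqrt(-7) = 150 + I*sqrt(7)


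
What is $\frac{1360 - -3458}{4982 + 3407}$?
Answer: $\frac{4818}{8389} \approx 0.57432$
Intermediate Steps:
$\frac{1360 - -3458}{4982 + 3407} = \frac{1360 + 3458}{8389} = 4818 \cdot \frac{1}{8389} = \frac{4818}{8389}$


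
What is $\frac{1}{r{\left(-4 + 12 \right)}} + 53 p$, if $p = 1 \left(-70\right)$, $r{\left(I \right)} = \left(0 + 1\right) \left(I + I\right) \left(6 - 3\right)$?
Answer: $- \frac{178079}{48} \approx -3710.0$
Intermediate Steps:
$r{\left(I \right)} = 6 I$ ($r{\left(I \right)} = 1 \cdot 2 I 3 = 1 \cdot 6 I = 6 I$)
$p = -70$
$\frac{1}{r{\left(-4 + 12 \right)}} + 53 p = \frac{1}{6 \left(-4 + 12\right)} + 53 \left(-70\right) = \frac{1}{6 \cdot 8} - 3710 = \frac{1}{48} - 3710 = - \frac{178079}{48}$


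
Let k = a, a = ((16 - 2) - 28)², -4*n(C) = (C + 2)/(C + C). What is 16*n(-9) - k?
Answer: -1778/9 ≈ -197.56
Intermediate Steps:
n(C) = -(2 + C)/(8*C) (n(C) = -(C + 2)/(4*(C + C)) = -(2 + C)/(4*(2*C)) = -(2 + C)*1/(2*C)/4 = -(2 + C)/(8*C))
a = 196 (a = (14 - 28)² = (-14)² = 196)
k = 196
16*n(-9) - k = 16*((⅛)*(-2 - 1*(-9))/(-9)) - 1*196 = 16*((⅛)*(-⅑)*(-2 + 9)) - 196 = 16*((⅛)*(-⅑)*7) - 196 = 16*(-7/72) - 196 = -14/9 - 196 = -1778/9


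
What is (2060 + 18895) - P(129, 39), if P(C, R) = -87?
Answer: 21042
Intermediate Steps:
(2060 + 18895) - P(129, 39) = (2060 + 18895) - 1*(-87) = 20955 + 87 = 21042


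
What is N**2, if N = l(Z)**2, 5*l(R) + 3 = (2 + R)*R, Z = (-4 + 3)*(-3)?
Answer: 20736/625 ≈ 33.178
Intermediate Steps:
Z = 3 (Z = -1*(-3) = 3)
l(R) = -3/5 + R*(2 + R)/5 (l(R) = -3/5 + ((2 + R)*R)/5 = -3/5 + (R*(2 + R))/5 = -3/5 + R*(2 + R)/5)
N = 144/25 (N = (-3/5 + (1/5)*3**2 + (2/5)*3)**2 = (-3/5 + (1/5)*9 + 6/5)**2 = (-3/5 + 9/5 + 6/5)**2 = (12/5)**2 = 144/25 ≈ 5.7600)
N**2 = (144/25)**2 = 20736/625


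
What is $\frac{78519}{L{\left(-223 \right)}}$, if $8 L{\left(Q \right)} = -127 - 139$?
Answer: $- \frac{44868}{19} \approx -2361.5$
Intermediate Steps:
$L{\left(Q \right)} = - \frac{133}{4}$ ($L{\left(Q \right)} = \frac{-127 - 139}{8} = \frac{1}{8} \left(-266\right) = - \frac{133}{4}$)
$\frac{78519}{L{\left(-223 \right)}} = \frac{78519}{- \frac{133}{4}} = 78519 \left(- \frac{4}{133}\right) = - \frac{44868}{19}$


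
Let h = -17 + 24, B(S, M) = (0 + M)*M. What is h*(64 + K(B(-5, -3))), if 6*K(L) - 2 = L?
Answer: 2765/6 ≈ 460.83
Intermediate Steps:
B(S, M) = M**2 (B(S, M) = M*M = M**2)
h = 7
K(L) = 1/3 + L/6
h*(64 + K(B(-5, -3))) = 7*(64 + (1/3 + (1/6)*(-3)**2)) = 7*(64 + (1/3 + (1/6)*9)) = 7*(64 + (1/3 + 3/2)) = 7*(64 + 11/6) = 7*(395/6) = 2765/6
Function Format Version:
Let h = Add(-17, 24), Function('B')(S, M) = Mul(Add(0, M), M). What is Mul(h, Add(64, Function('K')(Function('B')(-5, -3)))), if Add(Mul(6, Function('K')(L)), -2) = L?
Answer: Rational(2765, 6) ≈ 460.83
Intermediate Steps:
Function('B')(S, M) = Pow(M, 2) (Function('B')(S, M) = Mul(M, M) = Pow(M, 2))
h = 7
Function('K')(L) = Add(Rational(1, 3), Mul(Rational(1, 6), L))
Mul(h, Add(64, Function('K')(Function('B')(-5, -3)))) = Mul(7, Add(64, Add(Rational(1, 3), Mul(Rational(1, 6), Pow(-3, 2))))) = Mul(7, Add(64, Add(Rational(1, 3), Mul(Rational(1, 6), 9)))) = Mul(7, Add(64, Add(Rational(1, 3), Rational(3, 2)))) = Mul(7, Add(64, Rational(11, 6))) = Mul(7, Rational(395, 6)) = Rational(2765, 6)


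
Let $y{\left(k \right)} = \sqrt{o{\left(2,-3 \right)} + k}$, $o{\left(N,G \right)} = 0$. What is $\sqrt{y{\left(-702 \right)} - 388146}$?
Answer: $\sqrt{-388146 + 3 i \sqrt{78}} \approx 0.021 + 623.01 i$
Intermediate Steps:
$y{\left(k \right)} = \sqrt{k}$ ($y{\left(k \right)} = \sqrt{0 + k} = \sqrt{k}$)
$\sqrt{y{\left(-702 \right)} - 388146} = \sqrt{\sqrt{-702} - 388146} = \sqrt{3 i \sqrt{78} - 388146} = \sqrt{-388146 + 3 i \sqrt{78}}$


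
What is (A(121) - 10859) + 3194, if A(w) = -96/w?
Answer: -927561/121 ≈ -7665.8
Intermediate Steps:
(A(121) - 10859) + 3194 = (-96/121 - 10859) + 3194 = -1314035/121 + 3194 = -927561/121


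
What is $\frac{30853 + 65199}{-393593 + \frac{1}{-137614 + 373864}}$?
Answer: $- \frac{22692285000}{92986346249} \approx -0.24404$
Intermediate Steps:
$\frac{30853 + 65199}{-393593 + \frac{1}{-137614 + 373864}} = \frac{96052}{-393593 + \frac{1}{236250}} = \frac{96052}{- \frac{92986346249}{236250}} = 96052 \left(- \frac{236250}{92986346249}\right) = - \frac{22692285000}{92986346249}$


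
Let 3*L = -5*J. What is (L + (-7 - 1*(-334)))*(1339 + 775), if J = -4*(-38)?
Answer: 467194/3 ≈ 1.5573e+5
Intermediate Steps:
J = 152
L = -760/3 (L = (-5*152)/3 = (⅓)*(-760) = -760/3 ≈ -253.33)
(L + (-7 - 1*(-334)))*(1339 + 775) = (-760/3 + (-7 - 1*(-334)))*(1339 + 775) = (-760/3 + (-7 + 334))*2114 = (-760/3 + 327)*2114 = (221/3)*2114 = 467194/3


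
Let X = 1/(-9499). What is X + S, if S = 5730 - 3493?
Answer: 21249262/9499 ≈ 2237.0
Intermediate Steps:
X = -1/9499 ≈ -0.00010527
S = 2237
X + S = -1/9499 + 2237 = 21249262/9499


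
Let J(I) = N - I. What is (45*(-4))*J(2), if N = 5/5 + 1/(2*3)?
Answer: 150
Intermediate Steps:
N = 7/6 (N = 5*(⅕) + (½)*(⅓) = 1 + ⅙ = 7/6 ≈ 1.1667)
J(I) = 7/6 - I
(45*(-4))*J(2) = (45*(-4))*(7/6 - 1*2) = -180*(7/6 - 2) = -180*(-⅚) = 150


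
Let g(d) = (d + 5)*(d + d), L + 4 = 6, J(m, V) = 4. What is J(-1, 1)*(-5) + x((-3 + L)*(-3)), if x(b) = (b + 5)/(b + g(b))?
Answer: -1012/51 ≈ -19.843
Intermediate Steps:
L = 2 (L = -4 + 6 = 2)
g(d) = 2*d*(5 + d) (g(d) = (5 + d)*(2*d) = 2*d*(5 + d))
x(b) = (5 + b)/(b + 2*b*(5 + b)) (x(b) = (b + 5)/(b + 2*b*(5 + b)) = (5 + b)/(b + 2*b*(5 + b)))
J(-1, 1)*(-5) + x((-3 + L)*(-3)) = 4*(-5) + (5 + (-3 + 2)*(-3))/((((-3 + 2)*(-3)))*(11 + 2*((-3 + 2)*(-3)))) = -20 + (5 - 1*(-3))/(((-1*(-3)))*(11 + 2*(-1*(-3)))) = -20 + (5 + 3)/(3*(11 + 2*3)) = -20 + (⅓)*8/(11 + 6) = -20 + (⅓)*8/17 = -20 + (⅓)*(1/17)*8 = -20 + 8/51 = -1012/51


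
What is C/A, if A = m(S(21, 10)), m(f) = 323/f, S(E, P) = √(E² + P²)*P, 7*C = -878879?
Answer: -8788790*√541/2261 ≈ -90412.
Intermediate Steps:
C = -878879/7 (C = (⅐)*(-878879) = -878879/7 ≈ -1.2555e+5)
S(E, P) = P*√(E² + P²)
A = 323*√541/5410 (A = 323/((10*√(21² + 10²))) = 323/((10*√(441 + 100))) = 323/((10*√541)) = 323*(√541/5410) = 323*√541/5410 ≈ 1.3887)
C/A = -878879*10*√541/323/7 = -8788790*√541/2261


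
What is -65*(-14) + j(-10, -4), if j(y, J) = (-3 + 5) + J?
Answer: 908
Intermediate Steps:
j(y, J) = 2 + J
-65*(-14) + j(-10, -4) = -65*(-14) + (2 - 4) = 910 - 2 = 908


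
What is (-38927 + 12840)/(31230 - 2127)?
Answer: -26087/29103 ≈ -0.89637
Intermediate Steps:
(-38927 + 12840)/(31230 - 2127) = -26087/29103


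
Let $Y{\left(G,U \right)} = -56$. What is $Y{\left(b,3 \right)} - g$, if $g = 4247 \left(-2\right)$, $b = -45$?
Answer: $8438$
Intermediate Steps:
$g = -8494$
$Y{\left(b,3 \right)} - g = -56 - -8494 = -56 + 8494 = 8438$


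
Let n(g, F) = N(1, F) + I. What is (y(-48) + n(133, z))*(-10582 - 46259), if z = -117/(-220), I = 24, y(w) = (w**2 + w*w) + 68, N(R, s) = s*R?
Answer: -58780244397/220 ≈ -2.6718e+8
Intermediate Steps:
N(R, s) = R*s
y(w) = 68 + 2*w**2 (y(w) = (w**2 + w**2) + 68 = 2*w**2 + 68 = 68 + 2*w**2)
z = 117/220 (z = -117*(-1/220) = 117/220 ≈ 0.53182)
n(g, F) = 24 + F (n(g, F) = 1*F + 24 = F + 24 = 24 + F)
(y(-48) + n(133, z))*(-10582 - 46259) = ((68 + 2*(-48)**2) + (24 + 117/220))*(-10582 - 46259) = ((68 + 2*2304) + 5397/220)*(-56841) = ((68 + 4608) + 5397/220)*(-56841) = (4676 + 5397/220)*(-56841) = (1034117/220)*(-56841) = -58780244397/220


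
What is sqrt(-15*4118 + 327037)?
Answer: sqrt(265267) ≈ 515.04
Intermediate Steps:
sqrt(-15*4118 + 327037) = sqrt(-61770 + 327037) = sqrt(265267)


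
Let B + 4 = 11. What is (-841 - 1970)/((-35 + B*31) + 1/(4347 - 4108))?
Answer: -671829/43499 ≈ -15.445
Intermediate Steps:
B = 7 (B = -4 + 11 = 7)
(-841 - 1970)/((-35 + B*31) + 1/(4347 - 4108)) = (-841 - 1970)/((-35 + 7*31) + 1/(4347 - 4108)) = -2811/((-35 + 217) + 1/239) = -2811/(182 + 1/239) = -2811/43499/239 = -2811*239/43499 = -671829/43499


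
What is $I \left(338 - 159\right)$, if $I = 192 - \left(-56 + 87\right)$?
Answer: $28819$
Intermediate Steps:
$I = 161$ ($I = 192 - 31 = 161$)
$I \left(338 - 159\right) = 161 \left(338 - 159\right) = 161 \cdot 179 = 28819$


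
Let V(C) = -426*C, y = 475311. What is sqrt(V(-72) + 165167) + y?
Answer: 475311 + sqrt(195839) ≈ 4.7575e+5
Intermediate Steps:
sqrt(V(-72) + 165167) + y = sqrt(-426*(-72) + 165167) + 475311 = sqrt(30672 + 165167) + 475311 = sqrt(195839) + 475311 = 475311 + sqrt(195839)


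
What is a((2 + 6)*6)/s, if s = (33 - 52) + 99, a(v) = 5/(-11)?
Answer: -1/176 ≈ -0.0056818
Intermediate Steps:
a(v) = -5/11 (a(v) = 5*(-1/11) = -5/11)
s = 80 (s = -19 + 99 = 80)
a((2 + 6)*6)/s = -5/11/80 = -5/11*1/80 = -1/176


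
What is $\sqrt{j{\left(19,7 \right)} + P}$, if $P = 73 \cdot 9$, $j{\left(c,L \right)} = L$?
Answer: $2 \sqrt{166} \approx 25.768$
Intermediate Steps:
$P = 657$
$\sqrt{j{\left(19,7 \right)} + P} = \sqrt{7 + 657} = \sqrt{664} = 2 \sqrt{166}$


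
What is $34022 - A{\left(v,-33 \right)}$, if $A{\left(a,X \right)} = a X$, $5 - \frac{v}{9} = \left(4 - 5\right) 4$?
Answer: $36695$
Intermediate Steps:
$v = 81$ ($v = 45 - 9 \left(4 - 5\right) 4 = 45 - 9 \left(\left(-1\right) 4\right) = 45 - -36 = 45 + 36 = 81$)
$A{\left(a,X \right)} = X a$
$34022 - A{\left(v,-33 \right)} = 34022 - \left(-33\right) 81 = 34022 - -2673 = 34022 + 2673 = 36695$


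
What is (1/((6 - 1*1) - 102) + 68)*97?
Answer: 6595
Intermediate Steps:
(1/((6 - 1*1) - 102) + 68)*97 = (1/((6 - 1) - 102) + 68)*97 = (1/(5 - 102) + 68)*97 = (1/(-97) + 68)*97 = (-1/97 + 68)*97 = (6595/97)*97 = 6595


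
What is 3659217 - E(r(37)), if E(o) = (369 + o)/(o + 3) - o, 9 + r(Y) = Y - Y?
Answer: 3659268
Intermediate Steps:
r(Y) = -9 (r(Y) = -9 + (Y - Y) = -9 + 0 = -9)
E(o) = -o + (369 + o)/(3 + o) (E(o) = (369 + o)/(3 + o) - o = -o + (369 + o)/(3 + o))
3659217 - E(r(37)) = 3659217 - (369 - 1*(-9)² - 2*(-9))/(3 - 9) = 3659217 - (369 - 1*81 + 18)/(-6) = 3659217 - (-1)*(369 - 81 + 18)/6 = 3659217 - (-1)*306/6 = 3659217 - 1*(-51) = 3659217 + 51 = 3659268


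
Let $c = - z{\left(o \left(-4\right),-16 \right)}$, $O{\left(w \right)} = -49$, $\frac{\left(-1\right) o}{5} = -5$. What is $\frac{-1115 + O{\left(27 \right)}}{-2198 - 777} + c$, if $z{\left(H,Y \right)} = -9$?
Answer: $\frac{27939}{2975} \approx 9.3913$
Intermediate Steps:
$o = 25$ ($o = \left(-5\right) \left(-5\right) = 25$)
$c = 9$ ($c = \left(-1\right) \left(-9\right) = 9$)
$\frac{-1115 + O{\left(27 \right)}}{-2198 - 777} + c = \frac{-1115 - 49}{-2198 - 777} + 9 = - \frac{1164}{-2975} + 9 = \left(-1164\right) \left(- \frac{1}{2975}\right) + 9 = \frac{1164}{2975} + 9 = \frac{27939}{2975}$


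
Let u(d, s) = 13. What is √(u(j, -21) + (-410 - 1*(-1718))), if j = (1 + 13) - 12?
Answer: √1321 ≈ 36.346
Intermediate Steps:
j = 2 (j = 14 - 12 = 2)
√(u(j, -21) + (-410 - 1*(-1718))) = √(13 + (-410 - 1*(-1718))) = √(13 + (-410 + 1718)) = √(13 + 1308) = √1321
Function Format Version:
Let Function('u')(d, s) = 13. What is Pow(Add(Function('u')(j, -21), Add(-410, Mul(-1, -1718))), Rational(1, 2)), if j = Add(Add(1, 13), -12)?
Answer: Pow(1321, Rational(1, 2)) ≈ 36.346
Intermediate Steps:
j = 2 (j = Add(14, -12) = 2)
Pow(Add(Function('u')(j, -21), Add(-410, Mul(-1, -1718))), Rational(1, 2)) = Pow(Add(13, Add(-410, Mul(-1, -1718))), Rational(1, 2)) = Pow(Add(13, Add(-410, 1718)), Rational(1, 2)) = Pow(Add(13, 1308), Rational(1, 2)) = Pow(1321, Rational(1, 2))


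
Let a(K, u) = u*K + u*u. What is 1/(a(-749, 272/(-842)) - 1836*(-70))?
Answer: 177241/22821916560 ≈ 7.7663e-6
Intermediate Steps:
a(K, u) = u² + K*u (a(K, u) = K*u + u² = u² + K*u)
1/(a(-749, 272/(-842)) - 1836*(-70)) = 1/((272/(-842))*(-749 + 272/(-842)) - 1836*(-70)) = 1/((272*(-1/842))*(-749 + 272*(-1/842)) - 153*(-840)) = 1/(-136*(-749 - 136/421)/421 + 128520) = 1/(-136/421*(-315465/421) + 128520) = 1/(42903240/177241 + 128520) = 1/(22821916560/177241) = 177241/22821916560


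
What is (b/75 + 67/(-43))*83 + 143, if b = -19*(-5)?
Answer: 76631/645 ≈ 118.81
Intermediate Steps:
b = 95
(b/75 + 67/(-43))*83 + 143 = (95/75 + 67/(-43))*83 + 143 = (95*(1/75) + 67*(-1/43))*83 + 143 = (19/15 - 67/43)*83 + 143 = -188/645*83 + 143 = -15604/645 + 143 = 76631/645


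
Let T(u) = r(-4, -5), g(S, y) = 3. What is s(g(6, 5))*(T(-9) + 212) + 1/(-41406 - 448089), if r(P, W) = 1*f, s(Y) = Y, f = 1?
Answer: 312787304/489495 ≈ 639.00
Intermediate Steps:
r(P, W) = 1 (r(P, W) = 1*1 = 1)
T(u) = 1
s(g(6, 5))*(T(-9) + 212) + 1/(-41406 - 448089) = 3*(1 + 212) + 1/(-41406 - 448089) = 3*213 + 1/(-489495) = 639 - 1/489495 = 312787304/489495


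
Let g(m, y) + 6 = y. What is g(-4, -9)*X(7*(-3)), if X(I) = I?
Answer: 315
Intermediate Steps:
g(m, y) = -6 + y
g(-4, -9)*X(7*(-3)) = (-6 - 9)*(7*(-3)) = -15*(-21) = 315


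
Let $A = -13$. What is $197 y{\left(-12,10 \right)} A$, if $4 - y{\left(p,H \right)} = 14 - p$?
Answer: $56342$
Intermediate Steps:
$y{\left(p,H \right)} = -10 + p$ ($y{\left(p,H \right)} = 4 - \left(14 - p\right) = 4 + \left(-14 + p\right) = -10 + p$)
$197 y{\left(-12,10 \right)} A = 197 \left(-10 - 12\right) \left(-13\right) = 197 \left(-22\right) \left(-13\right) = \left(-4334\right) \left(-13\right) = 56342$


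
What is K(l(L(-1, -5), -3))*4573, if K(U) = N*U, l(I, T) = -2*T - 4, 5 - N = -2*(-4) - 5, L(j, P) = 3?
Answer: 18292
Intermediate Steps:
N = 2 (N = 5 - (-2*(-4) - 5) = 5 - (8 - 5) = 5 - 1*3 = 5 - 3 = 2)
l(I, T) = -4 - 2*T
K(U) = 2*U
K(l(L(-1, -5), -3))*4573 = (2*(-4 - 2*(-3)))*4573 = (2*(-4 + 6))*4573 = (2*2)*4573 = 4*4573 = 18292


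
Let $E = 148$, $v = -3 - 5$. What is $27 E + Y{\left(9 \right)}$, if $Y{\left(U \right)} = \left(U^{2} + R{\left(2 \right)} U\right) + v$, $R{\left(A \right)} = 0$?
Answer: $4069$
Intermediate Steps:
$v = -8$ ($v = -3 - 5 = -8$)
$Y{\left(U \right)} = -8 + U^{2}$ ($Y{\left(U \right)} = \left(U^{2} + 0 U\right) - 8 = \left(U^{2} + 0\right) - 8 = U^{2} - 8 = -8 + U^{2}$)
$27 E + Y{\left(9 \right)} = 27 \cdot 148 - \left(8 - 9^{2}\right) = 3996 + \left(-8 + 81\right) = 3996 + 73 = 4069$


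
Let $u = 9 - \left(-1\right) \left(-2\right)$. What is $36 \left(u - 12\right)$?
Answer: $-180$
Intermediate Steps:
$u = 7$ ($u = 9 - 2 = 7$)
$36 \left(u - 12\right) = 36 \left(7 - 12\right) = 36 \left(-5\right) = -180$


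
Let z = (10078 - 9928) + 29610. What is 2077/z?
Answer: 67/960 ≈ 0.069792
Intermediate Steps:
z = 29760 (z = 150 + 29610 = 29760)
2077/z = 2077/29760 = 2077*(1/29760) = 67/960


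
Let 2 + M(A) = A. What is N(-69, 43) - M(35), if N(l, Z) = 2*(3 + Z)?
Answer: 59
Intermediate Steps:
N(l, Z) = 6 + 2*Z
M(A) = -2 + A
N(-69, 43) - M(35) = (6 + 2*43) - (-2 + 35) = (6 + 86) - 1*33 = 92 - 33 = 59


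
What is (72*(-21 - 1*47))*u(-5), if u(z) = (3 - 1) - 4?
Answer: 9792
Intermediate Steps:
u(z) = -2 (u(z) = 2 - 4 = -2)
(72*(-21 - 1*47))*u(-5) = (72*(-21 - 1*47))*(-2) = (72*(-21 - 47))*(-2) = (72*(-68))*(-2) = -4896*(-2) = 9792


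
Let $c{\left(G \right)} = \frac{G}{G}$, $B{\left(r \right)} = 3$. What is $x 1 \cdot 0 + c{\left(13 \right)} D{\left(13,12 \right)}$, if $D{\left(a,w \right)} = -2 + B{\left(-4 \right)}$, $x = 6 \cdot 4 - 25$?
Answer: $1$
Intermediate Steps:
$x = -1$ ($x = 24 - 25 = -1$)
$c{\left(G \right)} = 1$
$D{\left(a,w \right)} = 1$ ($D{\left(a,w \right)} = -2 + 3 = 1$)
$x 1 \cdot 0 + c{\left(13 \right)} D{\left(13,12 \right)} = \left(-1\right) 1 \cdot 0 + 1 \cdot 1 = \left(-1\right) 0 + 1 = 0 + 1 = 1$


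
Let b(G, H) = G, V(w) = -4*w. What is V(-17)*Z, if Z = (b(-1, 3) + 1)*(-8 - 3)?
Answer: 0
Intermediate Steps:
Z = 0 (Z = (-1 + 1)*(-8 - 3) = 0*(-11) = 0)
V(-17)*Z = -4*(-17)*0 = 68*0 = 0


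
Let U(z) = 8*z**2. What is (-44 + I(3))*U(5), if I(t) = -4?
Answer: -9600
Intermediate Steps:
(-44 + I(3))*U(5) = (-44 - 4)*(8*5**2) = -384*25 = -48*200 = -9600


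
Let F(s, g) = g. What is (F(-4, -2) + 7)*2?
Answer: 10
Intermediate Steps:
(F(-4, -2) + 7)*2 = (-2 + 7)*2 = 5*2 = 10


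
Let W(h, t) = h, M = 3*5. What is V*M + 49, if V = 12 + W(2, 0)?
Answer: 259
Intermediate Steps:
M = 15
V = 14 (V = 12 + 2 = 14)
V*M + 49 = 14*15 + 49 = 210 + 49 = 259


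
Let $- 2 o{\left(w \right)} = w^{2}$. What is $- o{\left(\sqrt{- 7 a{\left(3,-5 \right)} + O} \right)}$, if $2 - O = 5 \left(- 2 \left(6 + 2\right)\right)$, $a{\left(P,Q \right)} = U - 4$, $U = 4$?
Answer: $41$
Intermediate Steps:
$a{\left(P,Q \right)} = 0$ ($a{\left(P,Q \right)} = 4 - 4 = 0$)
$O = 82$ ($O = 2 - 5 \left(- 2 \left(6 + 2\right)\right) = 2 - 5 \left(\left(-2\right) 8\right) = 2 - 5 \left(-16\right) = 2 - -80 = 2 + 80 = 82$)
$o{\left(w \right)} = - \frac{w^{2}}{2}$
$- o{\left(\sqrt{- 7 a{\left(3,-5 \right)} + O} \right)} = - \frac{\left(-1\right) \left(\sqrt{\left(-7\right) 0 + 82}\right)^{2}}{2} = - \frac{\left(-1\right) \left(\sqrt{0 + 82}\right)^{2}}{2} = - \frac{\left(-1\right) \left(\sqrt{82}\right)^{2}}{2} = - \frac{\left(-1\right) 82}{2} = \left(-1\right) \left(-41\right) = 41$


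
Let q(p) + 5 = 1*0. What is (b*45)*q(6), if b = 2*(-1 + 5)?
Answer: -1800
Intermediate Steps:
q(p) = -5 (q(p) = -5 + 1*0 = -5 + 0 = -5)
b = 8 (b = 2*4 = 8)
(b*45)*q(6) = (8*45)*(-5) = 360*(-5) = -1800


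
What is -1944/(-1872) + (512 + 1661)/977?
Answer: 82877/25402 ≈ 3.2626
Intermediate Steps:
-1944/(-1872) + (512 + 1661)/977 = -1944*(-1/1872) + 2173*(1/977) = 27/26 + 2173/977 = 82877/25402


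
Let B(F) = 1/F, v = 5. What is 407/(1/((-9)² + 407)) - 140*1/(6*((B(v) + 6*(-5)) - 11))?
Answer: 60776671/306 ≈ 1.9862e+5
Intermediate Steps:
407/(1/((-9)² + 407)) - 140*1/(6*((B(v) + 6*(-5)) - 11)) = 407/(1/((-9)² + 407)) - 140*1/(6*((1/5 + 6*(-5)) - 11)) = 407/(1/(81 + 407)) - 140*1/(6*((⅕ - 30) - 11)) = 407/(1/488) - 140*1/(6*(-149/5 - 11)) = 407/(1/488) - 140/(6*(-204/5)) = 407*488 - 140/(-1224/5) = 198616 - 140*(-5/1224) = 198616 + 175/306 = 60776671/306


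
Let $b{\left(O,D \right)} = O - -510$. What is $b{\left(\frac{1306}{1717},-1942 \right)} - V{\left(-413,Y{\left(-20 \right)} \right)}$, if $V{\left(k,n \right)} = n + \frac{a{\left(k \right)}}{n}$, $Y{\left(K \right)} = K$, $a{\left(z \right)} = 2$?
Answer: $\frac{9114877}{17170} \approx 530.86$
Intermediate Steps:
$b{\left(O,D \right)} = 510 + O$ ($b{\left(O,D \right)} = O + 510 = 510 + O$)
$V{\left(k,n \right)} = n + \frac{2}{n}$
$b{\left(\frac{1306}{1717},-1942 \right)} - V{\left(-413,Y{\left(-20 \right)} \right)} = \left(510 + \frac{1306}{1717}\right) - \left(-20 + \frac{2}{-20}\right) = \left(510 + 1306 \cdot \frac{1}{1717}\right) - \left(-20 + 2 \left(- \frac{1}{20}\right)\right) = \left(510 + \frac{1306}{1717}\right) - \left(-20 - \frac{1}{10}\right) = \frac{876976}{1717} - - \frac{201}{10} = \frac{876976}{1717} + \frac{201}{10} = \frac{9114877}{17170}$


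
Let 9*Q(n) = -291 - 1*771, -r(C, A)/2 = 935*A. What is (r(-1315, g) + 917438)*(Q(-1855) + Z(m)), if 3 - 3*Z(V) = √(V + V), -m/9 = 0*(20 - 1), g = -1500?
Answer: -435525246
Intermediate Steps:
r(C, A) = -1870*A
Q(n) = -118 (Q(n) = (-291 - 1*771)/9 = (-291 - 771)/9 = (⅑)*(-1062) = -118)
m = 0 (m = -0*(20 - 1) = -0*19 = -9*0 = 0)
Z(V) = 1 - √2*√V/3 (Z(V) = 1 - √(V + V)/3 = 1 - √2*√V/3)
(r(-1315, g) + 917438)*(Q(-1855) + Z(m)) = (-1870*(-1500) + 917438)*(-118 + (1 - √2*√0/3)) = (2805000 + 917438)*(-118 + (1 - ⅓*√2*0)) = 3722438*(-118 + (1 + 0)) = 3722438*(-118 + 1) = 3722438*(-117) = -435525246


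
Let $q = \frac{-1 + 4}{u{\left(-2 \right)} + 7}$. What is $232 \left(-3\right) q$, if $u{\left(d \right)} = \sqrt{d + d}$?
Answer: $- \frac{14616}{53} + \frac{4176 i}{53} \approx -275.77 + 78.792 i$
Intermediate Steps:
$u{\left(d \right)} = \sqrt{2} \sqrt{d}$ ($u{\left(d \right)} = \sqrt{2 d} = \sqrt{2} \sqrt{d}$)
$q = \frac{3 \left(7 - 2 i\right)}{53}$ ($q = \frac{-1 + 4}{\sqrt{2} \sqrt{-2} + 7} = \frac{3}{\sqrt{2} i \sqrt{2} + 7} = \frac{3}{2 i + 7} = \frac{3}{7 + 2 i} = 3 \frac{7 - 2 i}{53} = \frac{3 \left(7 - 2 i\right)}{53} \approx 0.39623 - 0.11321 i$)
$232 \left(-3\right) q = 232 \left(-3\right) \left(\frac{21}{53} - \frac{6 i}{53}\right) = - 696 \left(\frac{21}{53} - \frac{6 i}{53}\right) = - \frac{14616}{53} + \frac{4176 i}{53}$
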